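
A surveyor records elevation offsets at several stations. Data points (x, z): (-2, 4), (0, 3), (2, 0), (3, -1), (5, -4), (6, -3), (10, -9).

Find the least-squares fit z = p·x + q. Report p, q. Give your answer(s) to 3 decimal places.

p = -1.094, q = 2.322

From the data, Σx·x = 178, Σx = 24, Σ1 = 7.
And Σx·z = -139, Σz = -10.
So AᵀA·[p, q]ᵀ = Aᵀz: [[178, 24]; [24, 7]]·[p, q]ᵀ = [-139, -10]ᵀ.
Determinant 178·7 − 24² = 670.
p = ((-139)·7 − 24·(-10))/670 = -733/670; q = (178·(-10) − 24·(-139))/670 = 778/335.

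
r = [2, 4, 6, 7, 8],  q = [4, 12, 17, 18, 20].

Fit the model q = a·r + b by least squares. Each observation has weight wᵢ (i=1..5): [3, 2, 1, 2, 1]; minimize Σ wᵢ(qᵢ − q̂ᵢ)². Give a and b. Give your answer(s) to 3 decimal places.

The normal equations are: 242·a + 42·b = 634;  42·a + 9·b = 109.
Δ = 242·9 − 42² = 414.
a = (634·9 − 42·109)/414 = 188/69; b = (242·109 − 42·634)/414 = -125/207.

a = 2.725, b = -0.604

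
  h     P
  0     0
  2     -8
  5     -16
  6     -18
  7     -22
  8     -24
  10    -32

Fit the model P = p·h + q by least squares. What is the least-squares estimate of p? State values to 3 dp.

The normal system MᵀM·[p, q]ᵀ = MᵀP is [[278, 38]; [38, 7]]·[p, q]ᵀ = [-870, -120]ᵀ.
det = 278·7 − 38² = 502.
p = ((-870)·7 − 38·(-120))/502 = -765/251; q = (278·(-120) − 38·(-870))/502 = -150/251.

p = -3.048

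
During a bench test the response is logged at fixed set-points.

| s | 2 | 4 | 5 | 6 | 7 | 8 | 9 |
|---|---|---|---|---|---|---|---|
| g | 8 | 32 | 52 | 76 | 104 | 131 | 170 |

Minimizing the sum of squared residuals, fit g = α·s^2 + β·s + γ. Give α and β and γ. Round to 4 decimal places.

α = 2.0674, β = 0.3228, γ = -1.2527

Sums needed: Σs^2·s^2 = 15251, Σs^2·s = 1997, Σs^2 = 275, Σs·s = 275, Σs = 41, Σ1 = 7.
For Xᵀg: Σs^2·g = 31830, Σs·g = 4166, Σg = 573.
Normal equations: [[15251, 1997, 275]; [1997, 275, 41]; [275, 41, 7]]·[α, β, γ]ᵀ = [31830, 4166, 573]ᵀ.
Solving the 3×3 system (Gaussian elimination) gives α = 21013/10164, β = 3281/10164, γ = -1061/847.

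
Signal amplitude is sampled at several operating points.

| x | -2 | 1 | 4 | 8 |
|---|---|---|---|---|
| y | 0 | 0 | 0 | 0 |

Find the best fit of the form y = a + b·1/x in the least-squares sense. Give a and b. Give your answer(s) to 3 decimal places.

The normal equations are: 4·a + (7/8)·b = 0;  (7/8)·a + (85/64)·b = 0.
Determinant 4·(85/64) − (7/8)² = 291/64.
a = (0·(85/64) − (7/8)·0)/(291/64) = 0; b = (4·0 − (7/8)·0)/(291/64) = 0.

a = 0.000, b = 0.000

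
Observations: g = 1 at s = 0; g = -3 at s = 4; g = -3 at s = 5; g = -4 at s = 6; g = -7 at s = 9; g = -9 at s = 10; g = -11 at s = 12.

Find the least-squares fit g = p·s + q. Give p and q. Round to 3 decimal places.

p = -0.997, q = 1.410

Sums needed: Σs·s = 402, Σs = 46, Σ1 = 7.
For Xᵀg: Σs·g = -336, Σg = -36.
Normal equations: [[402, 46]; [46, 7]]·[p, q]ᵀ = [-336, -36]ᵀ.
Eliminating q: 7·(row 1) − 46·(row 2) gives 698·p = 7·(-336) − 46·(-36) = -696, so p = -348/349.
Then q = ((-36) − 46·(-348/349))/7 = 492/349.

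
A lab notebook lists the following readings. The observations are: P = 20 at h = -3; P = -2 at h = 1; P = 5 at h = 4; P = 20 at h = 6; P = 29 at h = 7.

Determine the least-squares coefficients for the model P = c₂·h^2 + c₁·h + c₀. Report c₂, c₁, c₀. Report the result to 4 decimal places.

From the data, Σh^2·h^2 = 4035, Σh^2·h = 597, Σh^2 = 111, Σh·h = 111, Σh = 15, Σ1 = 5.
Moment sums: Σh^2·P = 2399, Σh·P = 281, ΣP = 72.
So MᵀM·[c₂, c₁, c₀]ᵀ = MᵀP: [[4035, 597, 111]; [597, 111, 15]; [111, 15, 5]]·[c₂, c₁, c₀]ᵀ = [2399, 281, 72]ᵀ.
Inverting the 3×3 Gram matrix, [c₂, c₁, c₀]ᵀ = [901/858, -2759/858, 105/143]ᵀ.

c₂ = 1.0501, c₁ = -3.2156, c₀ = 0.7343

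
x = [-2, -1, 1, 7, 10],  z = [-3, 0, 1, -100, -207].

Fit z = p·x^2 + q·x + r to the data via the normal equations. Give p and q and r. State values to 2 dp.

Sums needed: Σx^2·x^2 = 12419, Σx^2·x = 1335, Σx^2 = 155, Σx·x = 155, Σx = 15, Σ1 = 5.
Moment sums: Σx^2·z = -25611, Σx·z = -2763, Σz = -309.
Normal equations: [[12419, 1335, 155]; [1335, 155, 15]; [155, 15, 5]]·[p, q, r]ᵀ = [-25611, -2763, -309]ᵀ.
Row-reducing yields p = -1385/672, q = -437/1120, r = 137/42.

p = -2.06, q = -0.39, r = 3.26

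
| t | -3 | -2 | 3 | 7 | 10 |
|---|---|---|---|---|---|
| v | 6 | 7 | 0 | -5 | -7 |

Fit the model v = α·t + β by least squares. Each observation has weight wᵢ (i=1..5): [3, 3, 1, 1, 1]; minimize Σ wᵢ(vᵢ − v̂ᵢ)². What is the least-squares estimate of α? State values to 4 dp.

With design matrix X, XᵀWX = [[197, 5]; [5, 9]] and XᵀWv = [-201, 27]ᵀ.
Eliminating β: 9·(row 1) − 5·(row 2) gives 1748·α = 9·(-201) − 5·27 = -1944, so α = -486/437.
Then β = (27 − 5·(-486/437))/9 = 1581/437.

α = -1.1121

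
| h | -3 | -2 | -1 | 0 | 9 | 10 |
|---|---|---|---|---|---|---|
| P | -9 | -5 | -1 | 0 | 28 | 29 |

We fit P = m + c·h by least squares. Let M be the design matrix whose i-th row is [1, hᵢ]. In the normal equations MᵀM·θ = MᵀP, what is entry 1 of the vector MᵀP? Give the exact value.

42

Entry 1 ↔ basis 1, so (MᵀP)_{1} = Σᵢ Pᵢ = (1)·(-9) + (1)·(-5) + (1)·(-1) + (1)·(0) + (1)·(28) + (1)·(29) = 42.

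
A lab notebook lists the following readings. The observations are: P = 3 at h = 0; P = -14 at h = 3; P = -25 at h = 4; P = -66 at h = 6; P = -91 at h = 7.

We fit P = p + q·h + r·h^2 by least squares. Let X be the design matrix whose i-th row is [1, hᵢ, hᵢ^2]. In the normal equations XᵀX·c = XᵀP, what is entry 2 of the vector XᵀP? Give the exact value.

Entry 2 ↔ basis h, so (XᵀP)_{2} = Σᵢ (h)·Pᵢ = (0)·(3) + (3)·(-14) + (4)·(-25) + (6)·(-66) + (7)·(-91) = -1175.

-1175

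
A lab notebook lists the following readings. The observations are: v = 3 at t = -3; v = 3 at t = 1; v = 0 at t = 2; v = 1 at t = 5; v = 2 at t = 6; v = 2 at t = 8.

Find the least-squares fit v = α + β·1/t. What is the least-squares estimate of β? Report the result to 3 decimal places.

The normal system XᵀX·[α, β]ᵀ = Xᵀv is [[6, 199/120]; [199/120, 20801/14400]]·[α, β]ᵀ = [11, 167/60]ᵀ.
det = 6·(20801/14400) − (199/120)² = 17041/2880.
α = (11·(20801/14400) − (199/120)·(167/60))/(17041/2880) = 32469/17041; β = (6·(167/60) − (199/120)·11)/(17041/2880) = -4440/17041.

β = -0.261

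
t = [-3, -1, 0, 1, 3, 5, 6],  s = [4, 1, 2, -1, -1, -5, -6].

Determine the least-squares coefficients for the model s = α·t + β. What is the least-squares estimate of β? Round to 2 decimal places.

β = 0.83

Normal-equation sums: Σt·t = 81, Σt = 11, Σ1 = 7.
Moment sums: Σt·s = -78, Σs = -6.
det = 81·7 − 11² = 446.
α = ((-78)·7 − 11·(-6))/446 = -240/223; β = (81·(-6) − 11·(-78))/446 = 186/223.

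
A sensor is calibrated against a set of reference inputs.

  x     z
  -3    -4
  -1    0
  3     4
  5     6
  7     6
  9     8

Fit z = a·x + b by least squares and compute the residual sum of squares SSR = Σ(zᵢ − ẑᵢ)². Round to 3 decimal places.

Forming AᵀA = [[174, 20]; [20, 6]] and Aᵀz = [168, 20]ᵀ gives AᵀA·[a, b]ᵀ = Aᵀz.
Determinant 174·6 − 20² = 644.
a = (168·6 − 20·20)/644 = 152/161; b = (174·20 − 20·168)/644 = 30/161.
Residuals: -218/161, 122/161, 158/161, 176/161, -128/161, -110/161; SSR = 912/161.

SSR = 5.665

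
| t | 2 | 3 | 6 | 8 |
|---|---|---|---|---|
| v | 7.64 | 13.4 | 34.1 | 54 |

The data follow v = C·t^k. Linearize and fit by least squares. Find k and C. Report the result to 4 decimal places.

With ln vᵢ as the transformed response and ln tᵢ as the regressor:
AᵀA = [[9.2219, 5.6630]; [5.6630, 4]], rhs = [18.8791, 12.1469]ᵀ  (here Σln t = 5.6630, Σ(ln t)² = 9.2219, Σln v = 12.1469, Σln t·ln v = 18.8791).
Slope k = (n·Σln t·ln v − Σln t·Σln v)/(n·Σ(ln t)² − (Σln t)²) = (4·18.8791 − 5.6630·12.1469)/4.8184 = 1.39651; ln C = (Σln v − k·Σln t)/n = 1.05964, so C = exp(1.05964) = 2.88534.

k = 1.3965, C = 2.8853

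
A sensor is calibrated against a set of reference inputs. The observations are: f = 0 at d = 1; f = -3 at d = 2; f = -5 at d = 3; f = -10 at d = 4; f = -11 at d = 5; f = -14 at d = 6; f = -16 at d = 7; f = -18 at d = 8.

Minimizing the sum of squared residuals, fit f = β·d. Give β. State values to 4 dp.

β = -2.2353

Normal-equation sums: Σd·d = 204.
Right-hand side: Σd·f = -456.
XᵀX·[β]ᵀ = Xᵀf becomes [[204]]·[β]ᵀ = [-456]ᵀ.
β = (-456)/204 = -2.23529.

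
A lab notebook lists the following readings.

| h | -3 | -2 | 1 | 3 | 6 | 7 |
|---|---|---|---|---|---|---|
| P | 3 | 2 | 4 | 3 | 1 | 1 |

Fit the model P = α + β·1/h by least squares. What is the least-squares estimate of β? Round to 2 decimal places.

Forming AᵀA = [[6, 17/21]; [17/21, 149/98]] and AᵀP = [14, 139/42]ᵀ gives AᵀA·[α, β]ᵀ = AᵀP.
Determinant 6·(149/98) − (17/21)² = 3734/441.
α = (14·(149/98) − (17/21)·(139/42))/(3734/441) = 16411/7468; β = (6·(139/42) − (17/21)·14)/(3734/441) = 3759/3734.

β = 1.01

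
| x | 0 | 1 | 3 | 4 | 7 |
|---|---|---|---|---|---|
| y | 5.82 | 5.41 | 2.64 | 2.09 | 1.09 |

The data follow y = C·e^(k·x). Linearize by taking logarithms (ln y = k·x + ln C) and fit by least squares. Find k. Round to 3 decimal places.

With ln yᵢ as the transformed response and xᵢ as the regressor:
Σx = 15.0000, Σ(x)² = 75.0000, Σln y = 5.2437, Σx·ln y = 8.1525.
Equations: 75.0000·k + 15.0000·ln C = 8.1525;  15.0000·k + 5·ln C = 5.2437.
Δ = 75.0000·5 − (15.0000)² = 150.0000; k = (8.1525·5 − 15.0000·5.2437)/150.0000 = -0.25262, ln C = (75.0000·5.2437 − 15.0000·8.1525)/150.0000 = 1.80659.

k = -0.253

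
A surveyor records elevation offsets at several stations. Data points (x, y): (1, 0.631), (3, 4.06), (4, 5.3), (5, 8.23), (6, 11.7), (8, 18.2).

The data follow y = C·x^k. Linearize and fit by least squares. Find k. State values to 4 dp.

Taking logs, ln y = k·ln x + ln C, so regress ln y on ln x.
Σln x = 7.9655, Σ(ln x)² = 13.2535, Σln y = 10.0772, Σln x·ln y = 17.6840.
Normal system: [[13.2535, 7.9655]; [7.9655, 6]]·[k, ln C]ᵀ = [17.6840, 10.0772]ᵀ.
Slope k = (n·Σln x·ln y − Σln x·Σln y)/(n·Σ(ln x)² − (Σln x)²) = (6·17.6840 − 7.9655·10.0772)/16.0713 = 1.60741; ln C = (Σln y − k·Σln x)/n = -0.45444.

k = 1.6074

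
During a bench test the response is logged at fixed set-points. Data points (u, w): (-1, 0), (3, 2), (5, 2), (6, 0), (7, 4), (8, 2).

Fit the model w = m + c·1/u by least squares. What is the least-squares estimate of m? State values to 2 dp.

MᵀM·[m, c]ᵀ = Mᵀw reads: 6·m + (-9/280)·c = 10;  (-9/280)·m + (857249/705600)·c = 793/420.
(Σ1 = 6, Σ1/u = -9/280, Σ1/u·1/u = 857249/705600, Σw = 10, Σ1/u·w = 793/420.)
Determinant 6·(857249/705600) − (-9/280)² = 342851/47040.
m = (10·(857249/705600) − (-9/280)·(793/420))/(342851/47040) = 8615312/5142765; c = (6·(793/420) − (-9/280)·10)/(342851/47040) = 548016/342851.

m = 1.68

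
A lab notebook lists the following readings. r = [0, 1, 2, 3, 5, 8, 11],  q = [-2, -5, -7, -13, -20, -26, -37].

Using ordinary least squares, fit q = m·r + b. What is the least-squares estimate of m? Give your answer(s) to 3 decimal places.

Entries of MᵀM: Σr·r = 224, Σr = 30, Σ1 = 7.
Right-hand side: Σr·q = -773, Σq = -110.
MᵀM·[m, b]ᵀ = Mᵀq becomes [[224, 30]; [30, 7]]·[m, b]ᵀ = [-773, -110]ᵀ.
Eliminating b: 7·(row 1) − 30·(row 2) gives 668·m = 7·(-773) − 30·(-110) = -2111, so m = -2111/668.
Then b = ((-110) − 30·(-2111/668))/7 = -725/334.

m = -3.160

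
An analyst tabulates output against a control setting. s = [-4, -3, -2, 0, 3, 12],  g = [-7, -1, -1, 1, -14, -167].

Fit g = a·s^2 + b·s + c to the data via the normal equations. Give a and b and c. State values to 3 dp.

Entries of MᵀM: Σs^2·s^2 = 21170, Σs^2·s = 1656, Σs^2 = 182, Σs·s = 182, Σs = 6, Σ1 = 6.
Moment sums: Σs^2·g = -24299, Σs·g = -2013, Σg = -189.
Normal equations: [[21170, 1656, 182]; [1656, 182, 6]; [182, 6, 6]]·[a, b, c]ᵀ = [-24299, -2013, -189]ᵀ.
Row-reducing yields a = -1128/1133, b = -2295/1133, c = 1643/2266.

a = -0.996, b = -2.026, c = 0.725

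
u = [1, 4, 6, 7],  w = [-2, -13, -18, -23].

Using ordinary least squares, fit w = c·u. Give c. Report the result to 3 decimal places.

c = -3.167

Setting ∂/∂c … = 0 gives: 102·c = -323.
(Σu·u = 102, Σu·w = -323.)
Hence c = -323 / 102 ≈ -3.16667.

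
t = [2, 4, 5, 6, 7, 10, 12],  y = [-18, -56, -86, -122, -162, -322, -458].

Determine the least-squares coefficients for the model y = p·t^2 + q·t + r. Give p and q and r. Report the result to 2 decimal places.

p = -3.03, q = -1.70, r = -1.94

The normal system XᵀX·[p, q, r]ᵀ = Xᵀy is [[35330, 3484, 374]; [3484, 374, 46]; [374, 46, 7]]·[p, q, r]ᵀ = [-113600, -11272, -1224]ᵀ.
Row-reducing yields p = -83672/27643, q = -47076/27643, r = -53744/27643.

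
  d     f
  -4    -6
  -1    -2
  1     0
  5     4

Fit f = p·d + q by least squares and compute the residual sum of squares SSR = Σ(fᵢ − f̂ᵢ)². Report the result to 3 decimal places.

The normal equations are: 43·p + 1·q = 46;  1·p + 4·q = -4.
(Σd·d = 43, Σd = 1, Σ1 = 4, Σd·f = 46, Σf = -4.)
Eliminating q: 4·(row 1) − 1·(row 2) gives 171·p = 4·46 − 1·(-4) = 188, so p = 188/171.
Then q = ((-4) − 1·(188/171))/4 = -218/171.
Residuals: -56/171, 64/171, 10/57, -2/9; SSR = 56/171.

SSR = 0.327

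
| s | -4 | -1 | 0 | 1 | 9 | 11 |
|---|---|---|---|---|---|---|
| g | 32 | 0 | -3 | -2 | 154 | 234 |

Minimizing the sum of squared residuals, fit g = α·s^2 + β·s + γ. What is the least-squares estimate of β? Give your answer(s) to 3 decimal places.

β = -0.727

Normal-equation sums: Σs^2·s^2 = 21460, Σs^2·s = 1996, Σs^2 = 220, Σs·s = 220, Σs = 16, Σ1 = 6.
And Σs^2·g = 41298, Σs·g = 3830, Σg = 415.
AᵀA·[α, β, γ]ᵀ = Aᵀg becomes [[21460, 1996, 220]; [1996, 220, 16]; [220, 16, 6]]·[α, β, γ]ᵀ = [41298, 3830, 415]ᵀ.
Inverting the 3×3 Gram matrix, [α, β, γ]ᵀ = [6023/2976, -15149/20832, -10771/3472]ᵀ.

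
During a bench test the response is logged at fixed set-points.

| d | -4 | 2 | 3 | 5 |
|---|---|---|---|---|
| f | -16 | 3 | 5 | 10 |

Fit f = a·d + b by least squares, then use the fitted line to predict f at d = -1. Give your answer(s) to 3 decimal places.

f̂ = -6.833

The normal system XᵀX·[a, b]ᵀ = Xᵀf is [[54, 6]; [6, 4]]·[a, b]ᵀ = [135, 2]ᵀ.
det = 54·4 − 6² = 180.
a = (135·4 − 6·2)/180 = 44/15; b = (54·2 − 6·135)/180 = -39/10.
At d = -1: f̂ = (44/15)·(-1) + (-39/10)·(1) = -41/6.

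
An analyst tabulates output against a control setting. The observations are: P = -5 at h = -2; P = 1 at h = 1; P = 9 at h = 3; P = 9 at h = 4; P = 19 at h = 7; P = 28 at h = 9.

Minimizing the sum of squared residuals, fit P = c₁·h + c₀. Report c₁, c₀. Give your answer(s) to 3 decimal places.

c₁ = 2.966, c₀ = -0.710

The normal system AᵀA·[c₁, c₀]ᵀ = AᵀP is [[160, 22]; [22, 6]]·[c₁, c₀]ᵀ = [459, 61]ᵀ.
Δ = 160·6 − 22² = 476.
c₁ = (459·6 − 22·61)/476 = 353/119; c₀ = (160·61 − 22·459)/476 = -169/238.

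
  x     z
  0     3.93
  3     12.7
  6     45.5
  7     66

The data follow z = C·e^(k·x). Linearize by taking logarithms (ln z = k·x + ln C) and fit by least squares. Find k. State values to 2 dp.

With ln zᵢ as the transformed response and xᵢ as the regressor:
AᵀA = [[94.0000, 16.0000]; [16.0000, 4]], rhs = [59.8587, 11.9176]ᵀ  (here Σx = 16.0000, Σ(x)² = 94.0000, Σln z = 11.9176, Σx·ln z = 59.8587).
Solving (det = 120.0000): k = 0.40627, ln C = 1.35430.

k = 0.41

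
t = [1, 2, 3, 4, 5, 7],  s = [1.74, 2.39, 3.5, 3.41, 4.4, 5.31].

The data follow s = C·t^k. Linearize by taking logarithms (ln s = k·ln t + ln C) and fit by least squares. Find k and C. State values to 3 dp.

Let Y = ln s. Fitting Y = k·ln t + ln C by least squares:
Σln t = 6.7334, Σ(ln t)² = 9.9861, Σln s = 7.0559, Σln t·ln s = 9.3142.
Equations: 9.9861·k + 6.7334·ln C = 9.3142;  6.7334·k + 6·ln C = 7.0559.
Slope k = (n·Σln t·ln s − Σln t·Σln s)/(n·Σ(ln t)² − (Σln t)²) = (6·9.3142 − 6.7334·7.0559)/14.5777 = 0.57455; ln C = (Σln s − k·Σln t)/n = 0.53120, so C = exp(0.53120) = 1.70097.

k = 0.575, C = 1.701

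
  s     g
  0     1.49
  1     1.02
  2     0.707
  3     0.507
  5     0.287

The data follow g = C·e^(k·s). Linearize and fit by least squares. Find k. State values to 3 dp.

k = -0.329

With ln gᵢ as the transformed response and sᵢ as the regressor:
AᵀA = [[39.0000, 11.0000]; [11.0000, 5]], rhs = [-8.9527, -1.8557]ᵀ  (here Σs = 11.0000, Σ(s)² = 39.0000, Σln g = -1.8557, Σs·ln g = -8.9527).
Δ = 39.0000·5 − (11.0000)² = 74.0000; k = (-8.9527·5 − 11.0000·-1.8557)/74.0000 = -0.32907, ln C = (39.0000·-1.8557 − 11.0000·-8.9527)/74.0000 = 0.35283.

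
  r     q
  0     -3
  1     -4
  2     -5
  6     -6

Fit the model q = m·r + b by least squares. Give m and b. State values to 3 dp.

The normal system XᵀX·[m, b]ᵀ = Xᵀq is [[41, 9]; [9, 4]]·[m, b]ᵀ = [-50, -18]ᵀ.
Determinant 41·4 − 9² = 83.
m = ((-50)·4 − 9·(-18))/83 = -38/83; b = (41·(-18) − 9·(-50))/83 = -288/83.

m = -0.458, b = -3.470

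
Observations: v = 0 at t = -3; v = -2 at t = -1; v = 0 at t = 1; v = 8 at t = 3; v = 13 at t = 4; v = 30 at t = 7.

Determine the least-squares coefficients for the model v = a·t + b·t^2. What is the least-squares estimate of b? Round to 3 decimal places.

b = 0.423

Compute the Gram sums: Σt·t = 85, Σt·t^2 = 407, Σt^2·t^2 = 2821.
For Xᵀv: Σt·v = 288, Σt^2·v = 1748.
Normal equations: [[85, 407]; [407, 2821]]·[a, b]ᵀ = [288, 1748]ᵀ.
det = 85·2821 − 407² = 74136.
a = (288·2821 − 407·1748)/74136 = 25253/18534; b = (85·1748 − 407·288)/74136 = 7841/18534.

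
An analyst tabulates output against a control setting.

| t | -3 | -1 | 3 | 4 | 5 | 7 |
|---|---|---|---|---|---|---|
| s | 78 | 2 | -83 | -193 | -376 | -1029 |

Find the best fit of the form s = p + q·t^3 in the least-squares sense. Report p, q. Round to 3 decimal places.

AᵀA·[p, q]ᵀ = Aᵀs reads: 6·p + 531·q = -1601;  531·p + 138829·q = -416648.
Eliminating q: 138829·(row 1) − 531·(row 2) gives 551013·p = 138829·(-1601) − 531·(-416648) = -1025141, so p = -1025141/551013.
Then q = ((-416648) − 531·(-1025141/551013))/138829 = -549919/183671.

p = -1.860, q = -2.994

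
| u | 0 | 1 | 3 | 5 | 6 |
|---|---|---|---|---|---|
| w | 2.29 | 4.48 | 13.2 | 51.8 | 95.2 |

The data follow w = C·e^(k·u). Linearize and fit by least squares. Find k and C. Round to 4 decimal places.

k = 0.6184, C = 2.2870

Linearized form: ln w = k·u + ln C. From the 5 transformed points,
AᵀA = [[71.0000, 15.0000]; [15.0000, 5]], rhs = [56.3131, 13.4118]ᵀ  (here Σu = 15.0000, Σ(u)² = 71.0000, Σln w = 13.4118, Σu·ln w = 56.3131).
Slope k = (n·Σu·ln w − Σu·Σln w)/(n·Σ(u)² − (Σu)²) = (5·56.3131 − 15.0000·13.4118)/130.0000 = 0.61838; ln C = (Σln w − k·Σu)/n = 0.82722, so C = exp(0.82722) = 2.28695.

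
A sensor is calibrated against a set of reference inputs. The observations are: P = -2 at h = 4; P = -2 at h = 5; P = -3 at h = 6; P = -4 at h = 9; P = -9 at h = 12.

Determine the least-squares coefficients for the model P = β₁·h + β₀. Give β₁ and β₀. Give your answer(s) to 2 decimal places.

From the data, Σh·h = 302, Σh = 36, Σ1 = 5.
Right-hand side: Σh·P = -180, ΣP = -20.
AᵀA·[β₁, β₀]ᵀ = AᵀP becomes [[302, 36]; [36, 5]]·[β₁, β₀]ᵀ = [-180, -20]ᵀ.
det = 302·5 − 36² = 214.
β₁ = ((-180)·5 − 36·(-20))/214 = -90/107; β₀ = (302·(-20) − 36·(-180))/214 = 220/107.

β₁ = -0.84, β₀ = 2.06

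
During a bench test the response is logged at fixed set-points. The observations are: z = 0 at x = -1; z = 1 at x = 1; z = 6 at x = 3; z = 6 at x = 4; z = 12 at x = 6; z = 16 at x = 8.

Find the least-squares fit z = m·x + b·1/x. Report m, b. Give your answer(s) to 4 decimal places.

m = 1.9862, b = -1.5414

Compute the Gram sums: Σx·x = 127, Σx·1/x = 6, Σ1/x·1/x = 1277/576.
For Aᵀz: Σx·z = 243, Σ1/x·z = 17/2.
AᵀA·[m, b]ᵀ = Aᵀz becomes [[127, 6]; [6, 1277/576]]·[m, b]ᵀ = [243, 17/2]ᵀ.
Eliminating b: (1277/576)·(row 1) − 6·(row 2) gives (141443/576)·m = (1277/576)·243 − 6·(17/2) = 31215/64, so m = 280935/141443.
Then b = ((17/2) − 6·(280935/141443))/(1277/576) = -218016/141443.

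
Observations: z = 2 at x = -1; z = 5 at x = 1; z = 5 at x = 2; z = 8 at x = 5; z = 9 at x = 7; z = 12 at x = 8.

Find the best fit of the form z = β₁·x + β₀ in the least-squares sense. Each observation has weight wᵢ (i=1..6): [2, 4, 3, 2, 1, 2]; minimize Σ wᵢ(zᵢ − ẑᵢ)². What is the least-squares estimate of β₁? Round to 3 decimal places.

β₁ = 0.987

From the data, Σwᵢ·x·x = 245, Σwᵢ·x = 41, Σwᵢ·1 = 14.
Right-hand side: Σwᵢ·x·z = 381, Σwᵢ·z = 88.
AᵀWA·[β₁, β₀]ᵀ = AᵀWz becomes [[245, 41]; [41, 14]]·[β₁, β₀]ᵀ = [381, 88]ᵀ.
Eliminating β₀: 14·(row 1) − 41·(row 2) gives 1749·β₁ = 14·381 − 41·88 = 1726, so β₁ = 1726/1749.
Then β₀ = (88 − 41·(1726/1749))/14 = 5939/1749.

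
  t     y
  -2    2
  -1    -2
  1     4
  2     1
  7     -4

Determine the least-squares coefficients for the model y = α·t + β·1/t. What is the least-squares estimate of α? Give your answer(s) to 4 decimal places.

α = -0.6882

Entries of XᵀX: Σt·t = 59, Σt·1/t = 5, Σ1/t·1/t = 247/98.
Moment sums: Σt·y = -24, Σ1/t·y = 69/14.
XᵀX·[α, β]ᵀ = Xᵀy becomes [[59, 5]; [5, 247/98]]·[α, β]ᵀ = [-24, 69/14]ᵀ.
Δ = 59·(247/98) − 5² = 12123/98.
α = ((-24)·(247/98) − 5·(69/14))/(12123/98) = -309/449; β = (59·(69/14) − 5·(-24))/(12123/98) = 1491/449.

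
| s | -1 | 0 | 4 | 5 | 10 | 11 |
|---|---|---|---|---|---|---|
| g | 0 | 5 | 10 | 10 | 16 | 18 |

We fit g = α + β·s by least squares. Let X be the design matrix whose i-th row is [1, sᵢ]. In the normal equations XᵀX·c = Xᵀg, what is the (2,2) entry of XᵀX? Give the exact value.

263

Row 2 ↔ basis s, column 2 ↔ basis s, so (XᵀX)_{2,2} = Σᵢ (s)·(s) = (-1)·(-1) + (0)·(0) + (4)·(4) + (5)·(5) + (10)·(10) + (11)·(11) = 263.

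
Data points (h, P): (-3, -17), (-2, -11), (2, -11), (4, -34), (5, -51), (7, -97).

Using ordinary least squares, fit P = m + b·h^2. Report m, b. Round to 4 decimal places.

m = -2.3881, b = -1.9315

Normal-equation sums: Σ1 = 6, Σh^2 = 107, Σh^2·h^2 = 3395.
Right-hand side: ΣP = -221, Σh^2·P = -6813.
MᵀM·[m, b]ᵀ = MᵀP becomes [[6, 107]; [107, 3395]]·[m, b]ᵀ = [-221, -6813]ᵀ.
Eliminating b: 3395·(row 1) − 107·(row 2) gives 8921·m = 3395·(-221) − 107·(-6813) = -21304, so m = -21304/8921.
Then b = ((-6813) − 107·(-21304/8921))/3395 = -17231/8921.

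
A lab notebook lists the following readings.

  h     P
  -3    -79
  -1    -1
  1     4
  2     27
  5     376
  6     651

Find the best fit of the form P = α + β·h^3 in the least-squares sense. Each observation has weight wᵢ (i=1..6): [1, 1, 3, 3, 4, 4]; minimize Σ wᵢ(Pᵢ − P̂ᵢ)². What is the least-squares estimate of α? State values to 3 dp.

α = 1.755

Forming MᵀWM = [[16, 1363]; [1363, 250049]] and MᵀWP = [4121, 753258]ᵀ gives MᵀWM·[α, β]ᵀ = MᵀWP.
Δ = 16·250049 − 1363² = 2143015.
α = (4121·250049 − 1363·753258)/2143015 = 107465/61229; β = (16·753258 − 1363·4121)/2143015 = 183863/61229.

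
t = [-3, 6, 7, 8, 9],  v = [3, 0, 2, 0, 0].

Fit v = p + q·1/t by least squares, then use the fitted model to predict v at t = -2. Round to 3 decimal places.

v̂ = 3.820

Normal-equation sums: Σ1 = 5, Σ1/t = 107/504, Σ1/t·1/t = 47569/254016.
Moment sums: Σv = 5, Σ1/t·v = -5/7.
So AᵀA·[p, q]ᵀ = Aᵀv: [[5, 107/504]; [107/504, 47569/254016]]·[p, q]ᵀ = [5, -5/7]ᵀ.
Eliminating q: (47569/254016)·(row 1) − (107/504)·(row 2) gives (56599/63504)·p = (47569/254016)·5 − (107/504)·(-5/7) = 276365/254016, so p = 276365/226396.
Then q = ((-5/7) − (107/504)·(276365/226396))/(47569/254016) = -294210/56599.
At t = -2: v̂ = (276365/226396)·(1) + (-294210/56599)·(-1/2) = 864785/226396.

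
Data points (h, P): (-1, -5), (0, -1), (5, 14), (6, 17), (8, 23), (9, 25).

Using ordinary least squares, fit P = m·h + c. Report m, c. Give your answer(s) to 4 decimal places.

The normal system XᵀX·[m, c]ᵀ = XᵀP is [[207, 27]; [27, 6]]·[m, c]ᵀ = [586, 73]ᵀ.
det = 207·6 − 27² = 513.
m = (586·6 − 27·73)/513 = 515/171; c = (207·73 − 27·586)/513 = -79/57.

m = 3.0117, c = -1.3860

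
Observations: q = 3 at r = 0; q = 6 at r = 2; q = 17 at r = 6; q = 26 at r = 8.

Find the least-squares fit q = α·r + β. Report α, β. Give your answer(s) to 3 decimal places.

α = 2.850, β = 1.600

From the data, Σr·r = 104, Σr = 16, Σ1 = 4.
Moment sums: Σr·q = 322, Σq = 52.
Normal equations: [[104, 16]; [16, 4]]·[α, β]ᵀ = [322, 52]ᵀ.
Δ = 104·4 − 16² = 160.
α = (322·4 − 16·52)/160 = 57/20; β = (104·52 − 16·322)/160 = 8/5.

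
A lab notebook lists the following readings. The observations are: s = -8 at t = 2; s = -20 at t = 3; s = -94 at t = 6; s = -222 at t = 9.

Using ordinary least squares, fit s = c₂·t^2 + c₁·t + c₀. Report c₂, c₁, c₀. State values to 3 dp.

MᵀM·[c₂, c₁, c₀]ᵀ = Mᵀs reads: 7954·c₂ + 980·c₁ + 130·c₀ = -21578;  980·c₂ + 130·c₁ + 20·c₀ = -2638;  130·c₂ + 20·c₁ + 4·c₀ = -344.
(Σt^2·t^2 = 7954, Σt^2·t = 980, Σt^2 = 130, Σt·t = 130, Σt = 20, Σ1 = 4, Σt^2·s = -21578, Σt·s = -2638, Σs = -344.)
Solving the 3×3 system (Gaussian elimination) gives c₂ = -100/33, c₁ = 41/15, c₀ = -13/11.

c₂ = -3.030, c₁ = 2.733, c₀ = -1.182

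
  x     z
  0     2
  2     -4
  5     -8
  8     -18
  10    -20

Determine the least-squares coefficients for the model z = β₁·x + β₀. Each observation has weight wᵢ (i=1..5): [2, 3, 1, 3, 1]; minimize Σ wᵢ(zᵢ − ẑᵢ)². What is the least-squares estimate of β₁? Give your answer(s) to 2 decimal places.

β₁ = -2.30

MᵀWM·[β₁, β₀]ᵀ = MᵀWz reads: 329·β₁ + 45·β₀ = -696;  45·β₁ + 10·β₀ = -90.
(Σwᵢ·x·x = 329, Σwᵢ·x = 45, Σwᵢ·1 = 10, Σwᵢ·x·z = -696, Σwᵢ·z = -90.)
Eliminating β₀: 10·(row 1) − 45·(row 2) gives 1265·β₁ = 10·(-696) − 45·(-90) = -2910, so β₁ = -582/253.
Then β₀ = ((-90) − 45·(-582/253))/10 = 342/253.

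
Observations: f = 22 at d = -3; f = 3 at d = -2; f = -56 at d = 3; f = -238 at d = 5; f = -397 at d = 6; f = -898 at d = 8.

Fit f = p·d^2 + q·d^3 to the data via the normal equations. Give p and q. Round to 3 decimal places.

The normal system MᵀM·[p, q]ᵀ = Mᵀf is [[6195, 43637]; [43637, 325947]]·[p, q]ᵀ = [-78008, -577408]ᵀ.
Determinant 6195·325947 − 43637² = 115053896.
p = ((-78008)·325947 − 43637·(-577408))/115053896 = -28765085/14381737; q = (6195·(-577408) − 43637·(-78008))/115053896 = -21625933/14381737.

p = -2.000, q = -1.504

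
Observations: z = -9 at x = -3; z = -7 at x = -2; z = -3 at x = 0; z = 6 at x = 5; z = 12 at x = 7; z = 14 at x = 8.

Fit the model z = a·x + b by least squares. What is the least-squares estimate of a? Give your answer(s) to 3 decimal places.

MᵀM·[a, b]ᵀ = Mᵀz reads: 151·a + 15·b = 267;  15·a + 6·b = 13.
Eliminating b: 6·(row 1) − 15·(row 2) gives 681·a = 6·267 − 15·13 = 1407, so a = 469/227.
Then b = (13 − 15·(469/227))/6 = -2042/681.

a = 2.066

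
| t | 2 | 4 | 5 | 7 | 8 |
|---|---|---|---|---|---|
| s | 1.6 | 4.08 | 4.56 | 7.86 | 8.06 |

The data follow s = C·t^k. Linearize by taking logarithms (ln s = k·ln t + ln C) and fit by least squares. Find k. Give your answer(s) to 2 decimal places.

Linearized form: ln s = k·ln t + ln C. From the 5 transformed points,
Σln t = 7.7142, Σ(ln t)² = 13.1032, Σln s = 7.5421, Σln t·ln s = 13.0687.
Equations: 13.1032·k + 7.7142·ln C = 13.0687;  7.7142·k + 5·ln C = 7.5421.
Slope k = (n·Σln t·ln s − Σln t·Σln s)/(n·Σ(ln t)² − (Σln t)²) = (5·13.0687 − 7.7142·7.5421)/6.0066 = 1.19236; ln C = (Σln s − k·Σln t)/n = -0.33120.

k = 1.19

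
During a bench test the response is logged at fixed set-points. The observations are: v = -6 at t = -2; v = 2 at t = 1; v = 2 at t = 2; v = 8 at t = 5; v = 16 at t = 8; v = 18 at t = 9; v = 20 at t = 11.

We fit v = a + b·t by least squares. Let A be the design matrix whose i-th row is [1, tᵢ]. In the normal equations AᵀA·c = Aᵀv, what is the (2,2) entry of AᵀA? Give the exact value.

Row 2 ↔ basis t, column 2 ↔ basis t, so (AᵀA)_{2,2} = Σᵢ (t)·(t) = (-2)·(-2) + (1)·(1) + (2)·(2) + (5)·(5) + (8)·(8) + (9)·(9) + (11)·(11) = 300.

300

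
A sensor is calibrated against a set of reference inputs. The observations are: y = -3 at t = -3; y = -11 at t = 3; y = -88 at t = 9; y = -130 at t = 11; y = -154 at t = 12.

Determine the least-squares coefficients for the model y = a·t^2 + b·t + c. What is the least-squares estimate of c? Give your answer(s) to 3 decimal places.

Compute the Gram sums: Σt^2·t^2 = 42100, Σt^2·t = 3788, Σt^2 = 364, Σt·t = 364, Σt = 32, Σ1 = 5.
Right-hand side: Σt^2·y = -45160, Σt·y = -4094, Σy = -386.
So AᵀA·[a, b, c]ᵀ = Aᵀy: [[42100, 3788, 364]; [3788, 364, 32]; [364, 32, 5]]·[a, b, c]ᵀ = [-45160, -4094, -386]ᵀ.
Inverting the 3×3 Gram matrix, [a, b, c]ᵀ = [-72493/74316, -93817/74316, 11727/6193]ᵀ.

c = 1.894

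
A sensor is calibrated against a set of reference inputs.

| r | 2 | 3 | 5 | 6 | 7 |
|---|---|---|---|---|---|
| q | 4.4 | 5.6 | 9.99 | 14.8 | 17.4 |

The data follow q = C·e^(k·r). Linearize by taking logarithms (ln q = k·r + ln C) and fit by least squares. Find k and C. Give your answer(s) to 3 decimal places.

k = 0.287, C = 2.436

Taking logs, ln q = k·r + ln C, so regress ln q on r.
Σr = 23.0000, Σ(r)² = 123.0000, Σln q = 11.0571, Σr·ln q = 55.8025.
Normal system: [[123.0000, 23.0000]; [23.0000, 5]]·[k, ln C]ᵀ = [55.8025, 11.0571]ᵀ.
Solving (det = 86.0000): k = 0.28721, ln C = 0.89024, so C = exp(0.89024) = 2.43571.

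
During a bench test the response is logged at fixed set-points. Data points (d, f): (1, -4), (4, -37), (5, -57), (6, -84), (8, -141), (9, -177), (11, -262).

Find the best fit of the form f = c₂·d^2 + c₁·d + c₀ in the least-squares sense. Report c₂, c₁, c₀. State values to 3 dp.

c₂ = -2.047, c₁ = -1.251, c₀ = -0.388

Compute the Gram sums: Σd^2·d^2 = 27476, Σd^2·d = 2978, Σd^2 = 344, Σd·d = 344, Σd = 44, Σ1 = 7.
Right-hand side: Σd^2·f = -60108, Σd·f = -6544, Σf = -762.
AᵀA·[c₂, c₁, c₀]ᵀ = Aᵀf becomes [[27476, 2978, 344]; [2978, 344, 44]; [344, 44, 7]]·[c₂, c₁, c₀]ᵀ = [-60108, -6544, -762]ᵀ.
Row-reducing yields c₂ = -169772/82929, c₁ = -103750/82929, c₀ = -10730/27643.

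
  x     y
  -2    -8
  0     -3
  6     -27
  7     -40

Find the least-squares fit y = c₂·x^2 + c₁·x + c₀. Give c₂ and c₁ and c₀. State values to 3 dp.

c₂ = -0.924, c₁ = 1.217, c₀ = -2.285

Setting ∂/∂c₂ … = 0 gives: 3713·c₂ + 551·c₁ + 89·c₀ = -2964;  551·c₂ + 89·c₁ + 11·c₀ = -426;  89·c₂ + 11·c₁ + 4·c₀ = -78.
Inverting the 3×3 Gram matrix, [c₂, c₁, c₀]ᵀ = [-329/356, 2167/1780, -1017/445]ᵀ.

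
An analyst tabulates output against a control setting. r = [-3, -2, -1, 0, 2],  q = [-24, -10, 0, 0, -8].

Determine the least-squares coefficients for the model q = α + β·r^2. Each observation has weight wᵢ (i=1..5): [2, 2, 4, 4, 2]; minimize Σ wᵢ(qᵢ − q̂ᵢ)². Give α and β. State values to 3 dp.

Forming MᵀWM = [[14, 38]; [38, 230]] and MᵀWq = [-84, -576]ᵀ gives MᵀWM·[α, β]ᵀ = MᵀWq.
det = 14·230 − 38² = 1776.
α = ((-84)·230 − 38·(-576))/1776 = 107/74; β = (14·(-576) − 38·(-84))/1776 = -203/74.

α = 1.446, β = -2.743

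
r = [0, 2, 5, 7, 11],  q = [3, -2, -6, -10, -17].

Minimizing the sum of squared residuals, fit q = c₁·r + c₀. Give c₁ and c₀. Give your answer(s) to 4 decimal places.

The normal equations are: 199·c₁ + 25·c₀ = -291;  25·c₁ + 5·c₀ = -32.
(Σr·r = 199, Σr = 25, Σ1 = 5, Σr·q = -291, Σq = -32.)
det = 199·5 − 25² = 370.
c₁ = ((-291)·5 − 25·(-32))/370 = -131/74; c₀ = (199·(-32) − 25·(-291))/370 = 907/370.

c₁ = -1.7703, c₀ = 2.4514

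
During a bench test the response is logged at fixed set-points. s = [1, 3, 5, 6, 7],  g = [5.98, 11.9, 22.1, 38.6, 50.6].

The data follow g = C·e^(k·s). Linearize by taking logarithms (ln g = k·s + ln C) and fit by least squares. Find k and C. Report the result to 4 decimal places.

Taking logs, ln g = k·s + ln C, so regress ln g on s.
AᵀA = [[120.0000, 22.0000]; [22.0000, 5]], rhs = [74.0831, 14.9377]ᵀ  (here Σs = 22.0000, Σ(s)² = 120.0000, Σln g = 14.9377, Σs·ln g = 74.0831).
Δ = 120.0000·5 − (22.0000)² = 116.0000; k = (74.0831·5 − 22.0000·14.9377)/116.0000 = 0.36022, ln C = (120.0000·14.9377 − 22.0000·74.0831)/116.0000 = 1.40259, so C = exp(1.40259) = 4.06573.

k = 0.3602, C = 4.0657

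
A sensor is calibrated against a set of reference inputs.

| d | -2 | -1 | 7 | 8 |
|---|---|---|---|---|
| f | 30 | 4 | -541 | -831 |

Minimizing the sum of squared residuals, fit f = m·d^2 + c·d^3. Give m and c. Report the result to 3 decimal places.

m = 2.955, c = -1.995

Entries of MᵀM: Σd^2·d^2 = 6514, Σd^2·d^3 = 49542, Σd^3·d^3 = 379858.
Right-hand side: Σd^2·f = -79569, Σd^3·f = -611279.
So MᵀM·[m, c]ᵀ = Mᵀf: [[6514, 49542]; [49542, 379858]]·[m, c]ᵀ = [-79569, -611279]ᵀ.
Determinant 6514·379858 − 49542² = 19985248.
m = ((-79569)·379858 − 49542·(-611279))/19985248 = 7382877/2498156; c = (6514·(-611279) − 49542·(-79569))/19985248 = -4983001/2498156.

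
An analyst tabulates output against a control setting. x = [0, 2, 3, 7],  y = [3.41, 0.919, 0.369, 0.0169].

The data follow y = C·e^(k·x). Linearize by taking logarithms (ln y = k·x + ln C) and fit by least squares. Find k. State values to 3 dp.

With ln yᵢ as the transformed response and xᵢ as the regressor:
Σx = 12.0000, Σ(x)² = 62.0000, Σln y = -3.9352, Σx·ln y = -31.7229.
Equations: 62.0000·k + 12.0000·ln C = -31.7229;  12.0000·k + 4·ln C = -3.9352.
Slope k = (n·Σx·ln y − Σx·Σln y)/(n·Σ(x)² − (Σx)²) = (4·-31.7229 − 12.0000·-3.9352)/104.0000 = -0.76606; ln C = (Σln y − k·Σx)/n = 1.31438.

k = -0.766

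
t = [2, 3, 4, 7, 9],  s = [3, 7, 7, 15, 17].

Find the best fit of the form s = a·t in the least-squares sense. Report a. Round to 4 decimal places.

Compute the Gram sums: Σt·t = 159.
Right-hand side: Σt·s = 313.
Hence a = 313 / 159 ≈ 1.96855.

a = 1.9686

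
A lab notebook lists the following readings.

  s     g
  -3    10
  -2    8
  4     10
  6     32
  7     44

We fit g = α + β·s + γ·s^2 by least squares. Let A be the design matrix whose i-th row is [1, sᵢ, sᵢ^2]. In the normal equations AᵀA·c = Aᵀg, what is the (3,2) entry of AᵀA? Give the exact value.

Row 3 ↔ basis s^2, column 2 ↔ basis s, so (AᵀA)_{3,2} = Σᵢ (s^2)·(s) = (9)·(-3) + (4)·(-2) + (16)·(4) + (36)·(6) + (49)·(7) = 588.

588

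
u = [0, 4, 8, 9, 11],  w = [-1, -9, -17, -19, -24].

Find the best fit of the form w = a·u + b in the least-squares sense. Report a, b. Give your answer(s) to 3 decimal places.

a = -2.060, b = -0.819

Forming XᵀX = [[282, 32]; [32, 5]] and Xᵀw = [-607, -70]ᵀ gives XᵀX·[a, b]ᵀ = Xᵀw.
Eliminating b: 5·(row 1) − 32·(row 2) gives 386·a = 5·(-607) − 32·(-70) = -795, so a = -795/386.
Then b = ((-70) − 32·(-795/386))/5 = -158/193.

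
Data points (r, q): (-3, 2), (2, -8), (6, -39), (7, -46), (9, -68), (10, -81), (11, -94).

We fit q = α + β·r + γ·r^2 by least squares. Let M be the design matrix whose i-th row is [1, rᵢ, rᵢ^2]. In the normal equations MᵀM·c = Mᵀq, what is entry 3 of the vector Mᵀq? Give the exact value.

-28654

Entry 3 ↔ basis r^2, so (Mᵀq)_{3} = Σᵢ (r^2)·qᵢ = (9)·(2) + (4)·(-8) + (36)·(-39) + (49)·(-46) + (81)·(-68) + (100)·(-81) + (121)·(-94) = -28654.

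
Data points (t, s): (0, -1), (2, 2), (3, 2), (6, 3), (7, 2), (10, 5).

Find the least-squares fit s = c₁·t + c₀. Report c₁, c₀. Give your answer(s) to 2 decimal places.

c₁ = 0.47, c₀ = 0.00

From the data, Σt·t = 198, Σt = 28, Σ1 = 6.
For Aᵀs: Σt·s = 92, Σs = 13.
So AᵀA·[c₁, c₀]ᵀ = Aᵀs: [[198, 28]; [28, 6]]·[c₁, c₀]ᵀ = [92, 13]ᵀ.
det = 198·6 − 28² = 404.
c₁ = (92·6 − 28·13)/404 = 47/101; c₀ = (198·13 − 28·92)/404 = -1/202.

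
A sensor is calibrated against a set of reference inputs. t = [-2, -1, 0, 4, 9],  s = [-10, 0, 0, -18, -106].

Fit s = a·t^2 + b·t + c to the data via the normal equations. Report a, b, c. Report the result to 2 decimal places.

a = -1.48, b = 1.44, c = 0.43

The normal equations are: 6834·a + 784·b + 102·c = -8914;  784·a + 102·b + 10·c = -1006;  102·a + 10·b + 5·c = -134.
Solving the 3×3 system (Gaussian elimination) gives a = -14063/9529, b = 13709/9529, c = 4090/9529.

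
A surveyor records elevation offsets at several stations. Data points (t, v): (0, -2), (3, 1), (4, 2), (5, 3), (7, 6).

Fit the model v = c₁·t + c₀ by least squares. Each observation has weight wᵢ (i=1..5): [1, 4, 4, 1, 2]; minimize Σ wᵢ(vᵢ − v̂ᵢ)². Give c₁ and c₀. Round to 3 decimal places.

c₁ = 1.158, c₀ = -2.454

From the data, Σwᵢ·t·t = 223, Σwᵢ·t = 47, Σwᵢ·1 = 12.
And Σwᵢ·t·v = 143, Σwᵢ·v = 25.
Normal equations: [[223, 47]; [47, 12]]·[c₁, c₀]ᵀ = [143, 25]ᵀ.
Determinant 223·12 − 47² = 467.
c₁ = (143·12 − 47·25)/467 = 541/467; c₀ = (223·25 − 47·143)/467 = -1146/467.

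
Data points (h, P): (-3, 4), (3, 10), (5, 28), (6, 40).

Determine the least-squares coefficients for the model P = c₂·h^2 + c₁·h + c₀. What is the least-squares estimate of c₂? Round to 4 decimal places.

c₂ = 1.0000

Compute the Gram sums: Σh^2·h^2 = 2083, Σh^2·h = 341, Σh^2 = 79, Σh·h = 79, Σh = 11, Σ1 = 4.
Right-hand side: Σh^2·P = 2266, Σh·P = 398, ΣP = 82.
MᵀM·[c₂, c₁, c₀]ᵀ = MᵀP becomes [[2083, 341, 79]; [341, 79, 11]; [79, 11, 4]]·[c₂, c₁, c₀]ᵀ = [2266, 398, 82]ᵀ.
Row-reducing yields c₂ = 1, c₁ = 1, c₀ = -2.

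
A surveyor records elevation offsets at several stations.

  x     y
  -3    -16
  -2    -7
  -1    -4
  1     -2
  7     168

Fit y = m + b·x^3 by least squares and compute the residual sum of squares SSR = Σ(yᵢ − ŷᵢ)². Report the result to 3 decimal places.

SSR = 0.660

Compute the Gram sums: Σ1 = 5, Σx^3 = 308, Σx^3·x^3 = 118444.
And Σy = 139, Σx^3·y = 58114.
AᵀA·[m, b]ᵀ = Aᵀy becomes [[5, 308]; [308, 118444]]·[m, b]ᵀ = [139, 58114]ᵀ.
Eliminating b: 118444·(row 1) − 308·(row 2) gives 497356·m = 118444·139 − 308·58114 = -1435396, so m = -358849/124339.
Then b = (58114 − 308·(-358849/124339))/118444 = 123879/248678.
Residuals: 83583/248678, -16008/124339, -153135/248678, 96463/248678, 5105/248678; SSR = 82019/124339.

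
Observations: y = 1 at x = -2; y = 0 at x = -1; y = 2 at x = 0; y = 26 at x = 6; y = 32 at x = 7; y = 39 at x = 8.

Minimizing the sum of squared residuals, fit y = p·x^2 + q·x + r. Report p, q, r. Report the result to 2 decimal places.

p = 0.38, q = 1.63, r = 2.07

Forming AᵀA = [[7810, 1062, 154]; [1062, 154, 18]; [154, 18, 6]] and Aᵀy = [5004, 690, 100]ᵀ gives AᵀA·[p, q, r]ᵀ = Aᵀy.
Inverting the 3×3 Gram matrix, [p, q, r]ᵀ = [73/193, 3147/1930, 3989/1930]ᵀ.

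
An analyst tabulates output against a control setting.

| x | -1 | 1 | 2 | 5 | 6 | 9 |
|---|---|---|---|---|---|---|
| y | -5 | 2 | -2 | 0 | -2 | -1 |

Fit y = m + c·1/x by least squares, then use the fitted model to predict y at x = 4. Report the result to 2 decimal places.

ŷ = -1.06

The normal system AᵀA·[m, c]ᵀ = Aᵀy is [[6, 44/45]; [44/45, 9437/4050]]·[m, c]ᵀ = [-8, 50/9]ᵀ.
Eliminating c: (9437/4050)·(row 1) − (44/45)·(row 2) gives (1055/81)·m = (9437/4050)·(-8) − (44/45)·(50/9) = -48748/2025, so m = -48748/26375.
Then c = ((50/9) − (44/45)·(-48748/26375))/(9437/4050) = 16668/5275.
At x = 4: ŷ = (-48748/26375)·(1) + (16668/5275)·(1/4) = -27913/26375.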